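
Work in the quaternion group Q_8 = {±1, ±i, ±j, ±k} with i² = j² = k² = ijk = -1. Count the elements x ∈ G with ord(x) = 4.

6

The elements of order 4 are: i, -i, j, -j, k, -k.
That's 6.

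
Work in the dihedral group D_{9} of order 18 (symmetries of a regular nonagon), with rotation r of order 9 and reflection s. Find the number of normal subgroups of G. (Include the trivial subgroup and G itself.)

4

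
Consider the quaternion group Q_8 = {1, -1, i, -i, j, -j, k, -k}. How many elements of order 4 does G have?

6

The elements of order 4 are: i, -i, j, -j, k, -k.
That's 6.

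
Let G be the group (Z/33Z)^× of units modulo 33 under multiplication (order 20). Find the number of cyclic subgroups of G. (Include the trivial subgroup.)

A cyclic subgroup of order d is generated by each of its φ(d) elements of order d, so the cyclic subgroups of order d number (#elements of order d)/φ(d).
Cyclic subgroups by order — order 1: 1; order 2: 3; order 5: 1; order 10: 3.
Total: 8.

8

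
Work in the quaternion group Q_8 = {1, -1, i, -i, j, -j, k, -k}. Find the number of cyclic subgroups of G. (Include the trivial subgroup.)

A cyclic subgroup of order d is generated by each of its φ(d) elements of order d, so the cyclic subgroups of order d number (#elements of order d)/φ(d).
Cyclic subgroups by order — order 1: 1; order 2: 1; order 4: 3.
Total: 5.

5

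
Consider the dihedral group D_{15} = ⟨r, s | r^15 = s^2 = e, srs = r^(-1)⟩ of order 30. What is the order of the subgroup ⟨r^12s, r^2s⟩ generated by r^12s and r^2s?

|⟨r^12s⟩| = 2 and |⟨r^2s⟩| = 2, so |H| is a multiple of lcm(2, 2) = 2 and divides |G| = 30.
Closing under the operation: H = {e, r^5, r^10, r^2s, r^7s, r^12s}, so |H| = 6.

6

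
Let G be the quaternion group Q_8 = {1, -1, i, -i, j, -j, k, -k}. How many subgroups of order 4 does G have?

3

|G| = 8 and 4 | 8, so subgroups of order 4 are possible by Lagrange.
The subgroups of order 4 are: {1, -1, i, -i}; {1, -1, j, -j}; {1, -1, k, -k}.
So G has 3 subgroups of order 4.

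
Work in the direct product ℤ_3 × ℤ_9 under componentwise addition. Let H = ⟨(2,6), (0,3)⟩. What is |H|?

|⟨(2,6)⟩| = 3 and |⟨(0,3)⟩| = 3, so |H| is a multiple of lcm(3, 3) = 3 and divides |G| = 27.
Closing under the operation: H = {(0,0), (0,3), (0,6), (1,0), (1,3), (1,6), (2,0), (2,3), (2,6)}, so |H| = 9.

9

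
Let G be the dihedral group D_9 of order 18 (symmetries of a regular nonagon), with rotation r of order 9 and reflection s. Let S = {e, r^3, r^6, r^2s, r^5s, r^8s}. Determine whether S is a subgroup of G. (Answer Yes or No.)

Yes

|S| = 6 divides |G| = 18, consistent with Lagrange.
S contains the identity, every element's inverse is in S, and S is closed under ·: it is a subgroup.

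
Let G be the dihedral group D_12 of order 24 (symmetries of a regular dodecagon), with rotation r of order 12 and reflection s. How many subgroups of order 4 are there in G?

7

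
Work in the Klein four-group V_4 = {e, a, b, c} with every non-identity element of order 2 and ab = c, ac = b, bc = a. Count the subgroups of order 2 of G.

|G| = 4 and 2 | 4, so subgroups of order 2 are possible by Lagrange.
The subgroups of order 2 are: {e, a}; {e, b}; {e, c}.
So G has 3 subgroups of order 2.

3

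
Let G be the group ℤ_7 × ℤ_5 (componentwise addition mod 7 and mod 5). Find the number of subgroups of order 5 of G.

|G| = 35 and 5 | 35, so subgroups of order 5 are possible by Lagrange.
The subgroups of order 5 are: {(0,0), (0,1), (0,2), (0,3), (0,4)}.
So G has 1 subgroup of order 5.

1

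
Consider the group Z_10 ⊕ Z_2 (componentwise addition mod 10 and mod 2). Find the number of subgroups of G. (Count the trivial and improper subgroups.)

|G| = 20, so by Lagrange every subgroup order divides 20. Divisors: 1, 2, 4, 5, 10, 20.
Subgroups by order — order 1: 1; order 2: 3; order 4: 1; order 5: 1; order 10: 3; order 20: 1.
Total: 1 + 3 + 1 + 1 + 3 + 1 = 10.

10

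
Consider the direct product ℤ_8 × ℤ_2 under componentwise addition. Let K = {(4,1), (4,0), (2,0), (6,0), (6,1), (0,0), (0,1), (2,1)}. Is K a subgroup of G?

|K| = 8 divides |G| = 16, consistent with Lagrange.
K contains the identity, every element's inverse is in K, and K is closed under +: it is a subgroup.

Yes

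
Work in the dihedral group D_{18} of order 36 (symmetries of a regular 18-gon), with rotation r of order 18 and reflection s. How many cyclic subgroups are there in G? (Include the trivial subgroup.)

Each element a generates a cyclic subgroup ⟨a⟩; distinct elements may generate the same one (a cyclic group of order d has φ(d) generators).
Cyclic subgroups by order — order 1: 1; order 2: 19; order 3: 1; order 6: 1; order 9: 1; order 18: 1.
Total: 24.

24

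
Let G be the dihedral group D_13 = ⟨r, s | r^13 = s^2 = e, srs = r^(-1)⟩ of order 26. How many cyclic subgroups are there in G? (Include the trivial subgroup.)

15

Group the elements of G by the cyclic subgroup they generate; each cyclic subgroup of order d accounts for φ(d) elements.
Cyclic subgroups by order — order 1: 1; order 2: 13; order 13: 1.
Total: 15.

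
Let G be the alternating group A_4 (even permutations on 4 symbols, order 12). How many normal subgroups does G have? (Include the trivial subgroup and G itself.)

G has 10 subgroups. Checking conjugation-invariance by order — order 1: 1/1 normal; order 2: 0/3 normal; order 3: 0/4 normal; order 4: 1/1 normal; order 12: 1/1 normal.
Total normal subgroups: 3.

3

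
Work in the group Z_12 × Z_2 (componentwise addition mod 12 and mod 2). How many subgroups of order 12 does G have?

|G| = 24 and 12 | 24, so subgroups of order 12 are possible by Lagrange.
The subgroups of order 12 are: {(0,0), (0,1), (2,0), (2,1), (4,0), (4,1), (6,0), (6,1), (8,0), (8,1), (10,0), (10,1)}; {(0,0), (1,0), (2,0), (3,0), (4,0), (5,0), (6,0), (7,0), (8,0), (9,0), (10,0), (11,0)}; {(0,0), (1,1), (2,0), (3,1), (4,0), (5,1), (6,0), (7,1), (8,0), (9,1), (10,0), (11,1)}.
So G has 3 subgroups of order 12.

3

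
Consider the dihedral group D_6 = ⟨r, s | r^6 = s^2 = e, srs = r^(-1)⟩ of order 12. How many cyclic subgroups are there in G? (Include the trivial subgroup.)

Group the elements of G by the cyclic subgroup they generate; each cyclic subgroup of order d accounts for φ(d) elements.
Cyclic subgroups by order — order 1: 1; order 2: 7; order 3: 1; order 6: 1.
Total: 10.

10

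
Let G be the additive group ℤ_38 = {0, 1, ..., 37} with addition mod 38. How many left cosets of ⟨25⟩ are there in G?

|⟨25⟩| = 38 and |G| = 38.
By Lagrange, [G : H] = |G|/|H| = 38/38 = 1.

1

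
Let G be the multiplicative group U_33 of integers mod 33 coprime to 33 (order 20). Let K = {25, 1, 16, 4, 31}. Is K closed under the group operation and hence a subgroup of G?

Yes

|K| = 5 divides |G| = 20, consistent with Lagrange.
K contains the identity, every element's inverse is in K, and K is closed under ·: it is a subgroup.
In fact K = ⟨16⟩.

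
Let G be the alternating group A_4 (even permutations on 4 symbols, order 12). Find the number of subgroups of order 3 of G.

|G| = 12 and 3 | 12, so subgroups of order 3 are possible by Lagrange.
The subgroups of order 3 are: {e, (1 2 3), (1 3 2)}; {e, (1 2 4), (1 4 2)}; {e, (1 3 4), (1 4 3)}; {e, (2 3 4), (2 4 3)}.
So G has 4 subgroups of order 3.

4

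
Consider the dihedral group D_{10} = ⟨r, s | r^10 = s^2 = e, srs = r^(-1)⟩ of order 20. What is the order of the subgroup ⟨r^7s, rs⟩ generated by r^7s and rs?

10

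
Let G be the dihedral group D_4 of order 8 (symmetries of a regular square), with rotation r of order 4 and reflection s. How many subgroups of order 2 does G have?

|G| = 8 and 2 | 8, so subgroups of order 2 are possible by Lagrange.
The subgroups of order 2 are: {e, r^2}; {e, r^2s}; {e, r^3s}; {e, rs}; … (5 in all).
So G has 5 subgroups of order 2.

5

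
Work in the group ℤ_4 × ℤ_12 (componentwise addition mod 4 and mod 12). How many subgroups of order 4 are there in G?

7

|G| = 48 and 4 | 48, so subgroups of order 4 are possible by Lagrange.
The subgroups of order 4 are: {(0,0), (0,3), (0,6), (0,9)}; {(0,0), (0,6), (2,0), (2,6)}; {(0,0), (0,6), (2,3), (2,9)}; {(0,0), (1,0), (2,0), (3,0)}; … (7 in all).
So G has 7 subgroups of order 4.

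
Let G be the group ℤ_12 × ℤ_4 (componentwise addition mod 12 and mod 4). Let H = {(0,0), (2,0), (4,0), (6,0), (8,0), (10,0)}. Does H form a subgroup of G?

Yes

|H| = 6 divides |G| = 48, consistent with Lagrange.
H contains the identity, every element's inverse is in H, and H is closed under +: it is a subgroup.
In fact H = ⟨(10,0)⟩.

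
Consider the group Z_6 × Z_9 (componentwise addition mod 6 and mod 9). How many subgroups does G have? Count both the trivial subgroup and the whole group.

|G| = 54, so by Lagrange every subgroup order divides 54. Divisors: 1, 2, 3, 6, 9, 18, 27, 54.
Subgroups by order — order 1: 1; order 2: 1; order 3: 4; order 6: 4; order 9: 4; order 18: 4; order 27: 1; order 54: 1.
Total: 1 + 1 + 4 + 4 + 4 + 4 + 1 + 1 = 20.

20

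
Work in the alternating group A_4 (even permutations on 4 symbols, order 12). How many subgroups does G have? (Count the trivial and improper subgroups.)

10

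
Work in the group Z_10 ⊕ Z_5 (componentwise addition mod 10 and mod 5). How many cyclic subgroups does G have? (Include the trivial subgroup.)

A cyclic subgroup of order d is generated by each of its φ(d) elements of order d, so the cyclic subgroups of order d number (#elements of order d)/φ(d).
Cyclic subgroups by order — order 1: 1; order 2: 1; order 5: 6; order 10: 6.
Total: 14.

14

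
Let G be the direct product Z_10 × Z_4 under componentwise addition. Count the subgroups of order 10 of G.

3

|G| = 40 and 10 | 40, so subgroups of order 10 are possible by Lagrange.
The subgroups of order 10 are: {(0,0), (0,2), (2,0), (2,2), (4,0), (4,2), (6,0), (6,2), (8,0), (8,2)}; {(0,0), (1,0), (2,0), (3,0), (4,0), (5,0), (6,0), (7,0), (8,0), (9,0)}; {(0,0), (1,2), (2,0), (3,2), (4,0), (5,2), (6,0), (7,2), (8,0), (9,2)}.
So G has 3 subgroups of order 10.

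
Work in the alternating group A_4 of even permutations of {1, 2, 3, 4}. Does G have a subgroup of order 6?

6 | 12, so Lagrange does not rule it out; but checking all subgroups of G, none has order 6.
(A_4 is the standard example that the converse of Lagrange fails.)

No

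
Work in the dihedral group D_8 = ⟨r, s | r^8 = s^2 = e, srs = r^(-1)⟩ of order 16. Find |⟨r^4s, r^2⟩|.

|⟨r^4s⟩| = 2 and |⟨r^2⟩| = 4, so |H| is a multiple of lcm(2, 4) = 4 and divides |G| = 16.
Closing under the operation: H = {e, r^2, r^4, r^6, s, r^2s, r^4s, r^6s}, so |H| = 8.

8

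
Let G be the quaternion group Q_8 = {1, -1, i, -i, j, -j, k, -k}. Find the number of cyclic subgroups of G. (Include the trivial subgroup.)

Each element a generates a cyclic subgroup ⟨a⟩; distinct elements may generate the same one (a cyclic group of order d has φ(d) generators).
Cyclic subgroups by order — order 1: 1; order 2: 1; order 4: 3.
Total: 5.

5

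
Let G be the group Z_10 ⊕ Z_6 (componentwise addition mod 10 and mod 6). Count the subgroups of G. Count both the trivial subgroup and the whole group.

20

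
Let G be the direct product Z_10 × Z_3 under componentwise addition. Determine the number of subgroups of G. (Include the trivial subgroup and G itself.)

8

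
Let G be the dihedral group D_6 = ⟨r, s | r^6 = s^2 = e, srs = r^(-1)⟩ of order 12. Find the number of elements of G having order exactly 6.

2

The elements of order 6 are: r, r^5.
That's 2.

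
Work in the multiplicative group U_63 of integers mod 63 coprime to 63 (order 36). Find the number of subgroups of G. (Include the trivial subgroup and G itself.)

|G| = 36, so by Lagrange every subgroup order divides 36. Divisors: 1, 2, 3, 4, 6, 9, 12, 18, 36.
Subgroups by order — order 1: 1; order 2: 3; order 3: 4; order 4: 1; order 6: 12; order 9: 1; order 12: 4; order 18: 3; order 36: 1.
Total: 1 + 3 + 4 + 1 + 12 + 1 + 4 + 3 + 1 = 30.

30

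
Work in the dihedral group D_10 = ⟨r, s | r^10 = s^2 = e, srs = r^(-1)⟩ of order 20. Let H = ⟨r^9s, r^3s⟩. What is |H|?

|⟨r^9s⟩| = 2 and |⟨r^3s⟩| = 2, so |H| is a multiple of lcm(2, 2) = 2 and divides |G| = 20.
Closing under the operation: H = {e, r^2, r^4, r^6, r^8, rs, r^3s, r^5s, r^7s, r^9s}, so |H| = 10.

10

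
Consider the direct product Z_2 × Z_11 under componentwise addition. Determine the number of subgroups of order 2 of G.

|G| = 22 and 2 | 22, so subgroups of order 2 are possible by Lagrange.
The subgroups of order 2 are: {(0,0), (1,0)}.
So G has 1 subgroup of order 2.

1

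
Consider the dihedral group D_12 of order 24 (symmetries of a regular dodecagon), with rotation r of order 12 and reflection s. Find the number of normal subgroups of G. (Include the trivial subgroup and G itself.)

G has 34 subgroups. Checking conjugation-invariance by order — order 1: 1/1 normal; order 2: 1/13 normal; order 3: 1/1 normal; order 4: 1/7 normal; order 6: 1/5 normal; order 8: 0/3 normal; order 12: 3/3 normal; order 24: 1/1 normal.
Total normal subgroups: 9.

9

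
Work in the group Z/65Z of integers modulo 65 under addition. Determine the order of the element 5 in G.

In Z/65Z, the order of an element a is n/gcd(a, n).
gcd(5, 65) = 5, so |⟨5⟩| = 65/5 = 13.

13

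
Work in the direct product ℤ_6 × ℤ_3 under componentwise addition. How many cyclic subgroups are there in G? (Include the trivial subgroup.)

Each element a generates a cyclic subgroup ⟨a⟩; distinct elements may generate the same one (a cyclic group of order d has φ(d) generators).
Cyclic subgroups by order — order 1: 1; order 2: 1; order 3: 4; order 6: 4.
Total: 10.

10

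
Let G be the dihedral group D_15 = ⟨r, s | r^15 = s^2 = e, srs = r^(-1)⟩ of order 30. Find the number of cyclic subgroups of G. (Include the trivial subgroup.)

19

Group the elements of G by the cyclic subgroup they generate; each cyclic subgroup of order d accounts for φ(d) elements.
Cyclic subgroups by order — order 1: 1; order 2: 15; order 3: 1; order 5: 1; order 15: 1.
Total: 19.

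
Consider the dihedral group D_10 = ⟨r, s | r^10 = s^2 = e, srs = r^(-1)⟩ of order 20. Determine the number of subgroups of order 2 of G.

|G| = 20 and 2 | 20, so subgroups of order 2 are possible by Lagrange.
The subgroups of order 2 are: {e, r^2s}; {e, r^3s}; {e, r^4s}; {e, r^5}; … (11 in all).
So G has 11 subgroups of order 2.

11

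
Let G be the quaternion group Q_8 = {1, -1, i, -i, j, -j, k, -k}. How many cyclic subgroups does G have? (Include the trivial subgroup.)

5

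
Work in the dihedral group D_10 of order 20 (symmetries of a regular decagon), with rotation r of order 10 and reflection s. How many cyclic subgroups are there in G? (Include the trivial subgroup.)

14

Group the elements of G by the cyclic subgroup they generate; each cyclic subgroup of order d accounts for φ(d) elements.
Cyclic subgroups by order — order 1: 1; order 2: 11; order 5: 1; order 10: 1.
Total: 14.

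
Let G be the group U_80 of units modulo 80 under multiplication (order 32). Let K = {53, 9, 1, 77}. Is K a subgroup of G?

Yes

|K| = 4 divides |G| = 32, consistent with Lagrange.
K contains the identity, every element's inverse is in K, and K is closed under ·: it is a subgroup.
In fact K = ⟨77⟩.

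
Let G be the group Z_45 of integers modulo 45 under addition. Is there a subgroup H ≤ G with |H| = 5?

5 | 45. A subgroup of order 5 is {0, 9, 18, 27, 36}.

Yes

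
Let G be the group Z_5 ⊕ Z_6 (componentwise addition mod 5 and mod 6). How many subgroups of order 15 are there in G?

1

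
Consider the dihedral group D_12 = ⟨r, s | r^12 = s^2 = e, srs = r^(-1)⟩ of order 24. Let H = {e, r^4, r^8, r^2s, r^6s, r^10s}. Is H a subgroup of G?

Yes

|H| = 6 divides |G| = 24, consistent with Lagrange.
H contains the identity, every element's inverse is in H, and H is closed under ·: it is a subgroup.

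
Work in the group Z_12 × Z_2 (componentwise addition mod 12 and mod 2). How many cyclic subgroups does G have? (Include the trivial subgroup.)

12

Each element a generates a cyclic subgroup ⟨a⟩; distinct elements may generate the same one (a cyclic group of order d has φ(d) generators).
Cyclic subgroups by order — order 1: 1; order 2: 3; order 3: 1; order 4: 2; order 6: 3; order 12: 2.
Total: 12.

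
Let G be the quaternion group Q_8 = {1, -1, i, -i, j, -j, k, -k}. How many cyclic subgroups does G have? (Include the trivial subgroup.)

5

Group the elements of G by the cyclic subgroup they generate; each cyclic subgroup of order d accounts for φ(d) elements.
Cyclic subgroups by order — order 1: 1; order 2: 1; order 4: 3.
Total: 5.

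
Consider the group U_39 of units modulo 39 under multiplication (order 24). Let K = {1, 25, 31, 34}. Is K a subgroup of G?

Yes

|K| = 4 divides |G| = 24, consistent with Lagrange.
K contains the identity, every element's inverse is in K, and K is closed under ·: it is a subgroup.
In fact K = ⟨34⟩.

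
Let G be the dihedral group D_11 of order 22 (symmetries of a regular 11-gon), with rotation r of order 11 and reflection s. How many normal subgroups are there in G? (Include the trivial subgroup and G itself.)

3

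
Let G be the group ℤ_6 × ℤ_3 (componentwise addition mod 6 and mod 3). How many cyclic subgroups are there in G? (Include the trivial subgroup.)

Group the elements of G by the cyclic subgroup they generate; each cyclic subgroup of order d accounts for φ(d) elements.
Cyclic subgroups by order — order 1: 1; order 2: 1; order 3: 4; order 6: 4.
Total: 10.

10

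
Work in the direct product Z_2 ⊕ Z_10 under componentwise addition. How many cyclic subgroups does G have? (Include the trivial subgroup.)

8

A cyclic subgroup of order d is generated by each of its φ(d) elements of order d, so the cyclic subgroups of order d number (#elements of order d)/φ(d).
Cyclic subgroups by order — order 1: 1; order 2: 3; order 5: 1; order 10: 3.
Total: 8.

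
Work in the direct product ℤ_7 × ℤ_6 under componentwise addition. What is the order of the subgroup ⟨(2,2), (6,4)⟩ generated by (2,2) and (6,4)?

|⟨(2,2)⟩| = 21 and |⟨(6,4)⟩| = 21, so |H| is a multiple of lcm(21, 21) = 21 and divides |G| = 42.
Closing under the operation: H = {(0,0), (0,2), (0,4), (1,0), (1,2), (1,4), (2,0), (2,2), (2,4), (3,0), (3,2), (3,4), (4,0), (4,2), (4,4), (5,0), (5,2), (5,4), (6,0), (6,2), (6,4)}, so |H| = 21.

21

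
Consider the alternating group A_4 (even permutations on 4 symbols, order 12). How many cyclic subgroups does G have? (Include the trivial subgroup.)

8

Each element a generates a cyclic subgroup ⟨a⟩; distinct elements may generate the same one (a cyclic group of order d has φ(d) generators).
Cyclic subgroups by order — order 1: 1; order 2: 3; order 3: 4.
Total: 8.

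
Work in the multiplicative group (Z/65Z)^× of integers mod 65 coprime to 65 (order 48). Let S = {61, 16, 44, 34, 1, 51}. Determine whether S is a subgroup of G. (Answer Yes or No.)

Closure fails: 16 · 34 = 24 ∉ S. So S is not a subgroup.

No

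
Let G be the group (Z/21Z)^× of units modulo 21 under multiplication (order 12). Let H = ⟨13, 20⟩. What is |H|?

4

|⟨13⟩| = 2 and |⟨20⟩| = 2, so |H| is a multiple of lcm(2, 2) = 2 and divides |G| = 12.
Closing under the operation: H = {1, 8, 13, 20}, so |H| = 4.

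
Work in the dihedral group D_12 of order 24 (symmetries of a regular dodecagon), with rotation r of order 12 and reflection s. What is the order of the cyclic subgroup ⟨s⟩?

2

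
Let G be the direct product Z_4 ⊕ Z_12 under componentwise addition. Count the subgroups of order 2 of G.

3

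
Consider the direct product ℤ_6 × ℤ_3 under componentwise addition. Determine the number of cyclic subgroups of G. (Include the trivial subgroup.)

10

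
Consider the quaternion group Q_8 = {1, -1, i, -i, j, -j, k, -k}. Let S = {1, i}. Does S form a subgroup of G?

No

i ∈ S but its inverse -i ∉ S, so S is not a subgroup.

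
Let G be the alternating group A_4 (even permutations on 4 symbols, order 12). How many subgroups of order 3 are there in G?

4

|G| = 12 and 3 | 12, so subgroups of order 3 are possible by Lagrange.
The subgroups of order 3 are: {e, (1 2 3), (1 3 2)}; {e, (1 2 4), (1 4 2)}; {e, (1 3 4), (1 4 3)}; {e, (2 3 4), (2 4 3)}.
So G has 4 subgroups of order 3.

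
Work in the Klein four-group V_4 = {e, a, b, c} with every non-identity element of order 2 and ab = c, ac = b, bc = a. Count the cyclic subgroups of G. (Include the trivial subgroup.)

Each element a generates a cyclic subgroup ⟨a⟩; distinct elements may generate the same one (a cyclic group of order d has φ(d) generators).
Cyclic subgroups by order — order 1: 1; order 2: 3.
Total: 4.

4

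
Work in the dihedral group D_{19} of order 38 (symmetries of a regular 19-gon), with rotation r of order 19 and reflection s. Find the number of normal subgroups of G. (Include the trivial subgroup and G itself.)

3

G has 22 subgroups. Checking conjugation-invariance by order — order 1: 1/1 normal; order 2: 0/19 normal; order 19: 1/1 normal; order 38: 1/1 normal.
Total normal subgroups: 3.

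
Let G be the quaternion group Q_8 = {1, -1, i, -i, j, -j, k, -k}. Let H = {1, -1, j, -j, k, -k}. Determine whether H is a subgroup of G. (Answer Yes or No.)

|H| = 6 does not divide |G| = 8, so by Lagrange H is not a subgroup.

No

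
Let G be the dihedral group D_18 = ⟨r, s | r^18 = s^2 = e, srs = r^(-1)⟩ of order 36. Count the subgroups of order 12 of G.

|G| = 36 and 12 | 36, so subgroups of order 12 are possible by Lagrange.
The subgroups of order 12 are: {e, r^3, r^6, r^9, r^12, r^15, rs, r^4s, r^7s, r^10s, r^13s, r^16s}; {e, r^3, r^6, r^9, r^12, r^15, r^2s, r^5s, r^8s, r^11s, r^14s, r^17s}; {e, r^3, r^6, r^9, r^12, r^15, s, r^3s, r^6s, r^9s, r^12s, r^15s}.
So G has 3 subgroups of order 12.

3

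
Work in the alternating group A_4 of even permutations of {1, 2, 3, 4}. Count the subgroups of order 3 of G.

|G| = 12 and 3 | 12, so subgroups of order 3 are possible by Lagrange.
The subgroups of order 3 are: {e, (1 2 3), (1 3 2)}; {e, (1 2 4), (1 4 2)}; {e, (1 3 4), (1 4 3)}; {e, (2 3 4), (2 4 3)}.
So G has 4 subgroups of order 3.

4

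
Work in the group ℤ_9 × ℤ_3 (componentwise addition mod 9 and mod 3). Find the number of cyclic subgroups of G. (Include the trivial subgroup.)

Group the elements of G by the cyclic subgroup they generate; each cyclic subgroup of order d accounts for φ(d) elements.
Cyclic subgroups by order — order 1: 1; order 3: 4; order 9: 3.
Total: 8.

8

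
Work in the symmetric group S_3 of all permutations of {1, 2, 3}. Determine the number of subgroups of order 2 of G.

|G| = 6 and 2 | 6, so subgroups of order 2 are possible by Lagrange.
The subgroups of order 2 are: {e, (1 2)}; {e, (1 3)}; {e, (2 3)}.
So G has 3 subgroups of order 2.

3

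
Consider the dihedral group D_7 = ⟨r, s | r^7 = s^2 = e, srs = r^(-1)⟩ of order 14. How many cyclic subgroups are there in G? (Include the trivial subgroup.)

9

Each element a generates a cyclic subgroup ⟨a⟩; distinct elements may generate the same one (a cyclic group of order d has φ(d) generators).
Cyclic subgroups by order — order 1: 1; order 2: 7; order 7: 1.
Total: 9.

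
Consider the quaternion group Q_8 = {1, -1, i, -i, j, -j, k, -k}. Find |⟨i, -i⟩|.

4

|⟨i⟩| = 4 and |⟨-i⟩| = 4, so |H| is a multiple of lcm(4, 4) = 4 and divides |G| = 8.
Closing under the operation: H = {1, -1, i, -i}, so |H| = 4.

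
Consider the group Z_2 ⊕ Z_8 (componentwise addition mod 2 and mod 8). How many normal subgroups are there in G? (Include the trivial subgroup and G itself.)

11

G is abelian, so every subgroup is normal.
G has 11 subgroups in total, hence 11 normal subgroups.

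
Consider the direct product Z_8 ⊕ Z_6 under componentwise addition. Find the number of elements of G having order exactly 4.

4

An element (a,b) has order lcm(ord(a), ord(b)); count pairs with lcm equal to 4.
Enumerating gives 4 such elements.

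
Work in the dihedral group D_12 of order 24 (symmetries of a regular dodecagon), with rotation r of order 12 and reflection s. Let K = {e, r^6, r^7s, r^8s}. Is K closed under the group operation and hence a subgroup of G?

No

Closure fails: r^8s · r^6 = r^2s ∉ K. So K is not a subgroup.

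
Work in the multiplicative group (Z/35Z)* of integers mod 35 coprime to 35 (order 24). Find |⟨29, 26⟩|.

|⟨29⟩| = 2 and |⟨26⟩| = 6, so |H| is a multiple of lcm(2, 6) = 6 and divides |G| = 24.
Closing under the operation: H = {1, 4, 6, 9, 11, 16, 19, 24, 26, 29, 31, 34}, so |H| = 12.

12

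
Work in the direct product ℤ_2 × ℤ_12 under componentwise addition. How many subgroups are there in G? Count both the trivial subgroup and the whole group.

|G| = 24, so by Lagrange every subgroup order divides 24. Divisors: 1, 2, 3, 4, 6, 8, 12, 24.
Subgroups by order — order 1: 1; order 2: 3; order 3: 1; order 4: 3; order 6: 3; order 8: 1; order 12: 3; order 24: 1.
Total: 1 + 3 + 1 + 3 + 3 + 1 + 3 + 1 = 16.

16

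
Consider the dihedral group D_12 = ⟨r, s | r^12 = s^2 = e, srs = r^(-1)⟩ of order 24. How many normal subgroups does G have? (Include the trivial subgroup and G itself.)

G has 34 subgroups. Checking conjugation-invariance by order — order 1: 1/1 normal; order 2: 1/13 normal; order 3: 1/1 normal; order 4: 1/7 normal; order 6: 1/5 normal; order 8: 0/3 normal; order 12: 3/3 normal; order 24: 1/1 normal.
Total normal subgroups: 9.

9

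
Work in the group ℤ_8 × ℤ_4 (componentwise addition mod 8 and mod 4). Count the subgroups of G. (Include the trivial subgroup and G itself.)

22

|G| = 32, so by Lagrange every subgroup order divides 32. Divisors: 1, 2, 4, 8, 16, 32.
Subgroups by order — order 1: 1; order 2: 3; order 4: 7; order 8: 7; order 16: 3; order 32: 1.
Total: 1 + 3 + 7 + 7 + 3 + 1 = 22.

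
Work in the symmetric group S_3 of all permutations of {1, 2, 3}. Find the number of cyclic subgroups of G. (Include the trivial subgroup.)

A cyclic subgroup of order d is generated by each of its φ(d) elements of order d, so the cyclic subgroups of order d number (#elements of order d)/φ(d).
Cyclic subgroups by order — order 1: 1; order 2: 3; order 3: 1.
Total: 5.

5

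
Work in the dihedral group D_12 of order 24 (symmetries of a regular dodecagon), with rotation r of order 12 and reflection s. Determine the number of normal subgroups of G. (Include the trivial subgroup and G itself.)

9

G has 34 subgroups. Checking conjugation-invariance by order — order 1: 1/1 normal; order 2: 1/13 normal; order 3: 1/1 normal; order 4: 1/7 normal; order 6: 1/5 normal; order 8: 0/3 normal; order 12: 3/3 normal; order 24: 1/1 normal.
Total normal subgroups: 9.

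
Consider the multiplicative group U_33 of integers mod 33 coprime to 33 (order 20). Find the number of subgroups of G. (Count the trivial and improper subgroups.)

|G| = 20, so by Lagrange every subgroup order divides 20. Divisors: 1, 2, 4, 5, 10, 20.
Subgroups by order — order 1: 1; order 2: 3; order 4: 1; order 5: 1; order 10: 3; order 20: 1.
Total: 1 + 3 + 1 + 1 + 3 + 1 = 10.

10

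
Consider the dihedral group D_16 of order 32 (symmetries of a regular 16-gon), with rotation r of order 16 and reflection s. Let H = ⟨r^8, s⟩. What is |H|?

|⟨r^8⟩| = 2 and |⟨s⟩| = 2, so |H| is a multiple of lcm(2, 2) = 2 and divides |G| = 32.
Closing under the operation: H = {e, r^8, s, r^8s}, so |H| = 4.

4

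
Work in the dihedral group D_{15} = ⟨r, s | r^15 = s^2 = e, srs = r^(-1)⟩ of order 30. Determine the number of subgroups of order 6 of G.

|G| = 30 and 6 | 30, so subgroups of order 6 are possible by Lagrange.
The subgroups of order 6 are: {e, r^5, r^10, s, r^5s, r^10s}; {e, r^5, r^10, rs, r^6s, r^11s}; {e, r^5, r^10, r^2s, r^7s, r^12s}; {e, r^5, r^10, r^3s, r^8s, r^13s}; … (5 in all).
So G has 5 subgroups of order 6.

5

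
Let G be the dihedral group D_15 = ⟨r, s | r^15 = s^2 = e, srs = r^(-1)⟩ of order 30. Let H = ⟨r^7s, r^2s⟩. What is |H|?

6

|⟨r^7s⟩| = 2 and |⟨r^2s⟩| = 2, so |H| is a multiple of lcm(2, 2) = 2 and divides |G| = 30.
Closing under the operation: H = {e, r^5, r^10, r^2s, r^7s, r^12s}, so |H| = 6.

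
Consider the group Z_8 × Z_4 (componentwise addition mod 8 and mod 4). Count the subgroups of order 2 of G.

3

|G| = 32 and 2 | 32, so subgroups of order 2 are possible by Lagrange.
The subgroups of order 2 are: {(0,0), (0,2)}; {(0,0), (4,0)}; {(0,0), (4,2)}.
So G has 3 subgroups of order 2.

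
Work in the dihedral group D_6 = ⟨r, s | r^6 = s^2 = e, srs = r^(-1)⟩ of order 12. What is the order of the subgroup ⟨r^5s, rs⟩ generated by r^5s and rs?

|⟨r^5s⟩| = 2 and |⟨rs⟩| = 2, so |H| is a multiple of lcm(2, 2) = 2 and divides |G| = 12.
Closing under the operation: H = {e, r^2, r^4, rs, r^3s, r^5s}, so |H| = 6.

6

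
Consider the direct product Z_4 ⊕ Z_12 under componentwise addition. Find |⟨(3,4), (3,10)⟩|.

|⟨(3,4)⟩| = 12 and |⟨(3,10)⟩| = 12, so |H| is a multiple of lcm(12, 12) = 12 and divides |G| = 48.
Closing under the operation: H = {(0,0), (0,2), (0,4), (0,6), (0,8), (0,10), (1,0), (1,2), (1,4), (1,6), (1,8), (1,10), (2,0), (2,2), (2,4), (2,6), (2,8), (2,10), (3,0), (3,2), (3,4), (3,6), (3,8), (3,10)}, so |H| = 24.

24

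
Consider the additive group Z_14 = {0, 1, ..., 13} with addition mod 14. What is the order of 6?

In Z_14, the order of an element a is n/gcd(a, n).
gcd(6, 14) = 2, so |⟨6⟩| = 14/2 = 7.

7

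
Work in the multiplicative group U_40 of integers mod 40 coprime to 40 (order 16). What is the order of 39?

2

Compute successive powers of 39 mod 40: 39, 1; 39^2 ≡ 1 (mod 40).
So |⟨39⟩| = 2.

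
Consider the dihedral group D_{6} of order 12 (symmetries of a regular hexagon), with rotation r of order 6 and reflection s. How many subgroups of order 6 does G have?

3

|G| = 12 and 6 | 12, so subgroups of order 6 are possible by Lagrange.
The subgroups of order 6 are: {e, r, r^2, r^3, r^4, r^5}; {e, r^2, r^4, s, r^2s, r^4s}; {e, r^2, r^4, rs, r^3s, r^5s}.
So G has 3 subgroups of order 6.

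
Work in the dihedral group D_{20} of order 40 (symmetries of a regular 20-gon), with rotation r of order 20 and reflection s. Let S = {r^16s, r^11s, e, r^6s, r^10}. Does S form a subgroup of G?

No

Closure fails: r^11s · r^10 = rs ∉ S. So S is not a subgroup.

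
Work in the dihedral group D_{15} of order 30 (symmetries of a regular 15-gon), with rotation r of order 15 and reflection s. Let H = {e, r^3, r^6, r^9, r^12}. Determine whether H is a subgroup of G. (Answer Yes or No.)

|H| = 5 divides |G| = 30, consistent with Lagrange.
H contains the identity, every element's inverse is in H, and H is closed under ·: it is a subgroup.
In fact H = ⟨r^9⟩.

Yes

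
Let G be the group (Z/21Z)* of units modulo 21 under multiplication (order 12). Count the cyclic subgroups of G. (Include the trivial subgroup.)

A cyclic subgroup of order d is generated by each of its φ(d) elements of order d, so the cyclic subgroups of order d number (#elements of order d)/φ(d).
Cyclic subgroups by order — order 1: 1; order 2: 3; order 3: 1; order 6: 3.
Total: 8.

8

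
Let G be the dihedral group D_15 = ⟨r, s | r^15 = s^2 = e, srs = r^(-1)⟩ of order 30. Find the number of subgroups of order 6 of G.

5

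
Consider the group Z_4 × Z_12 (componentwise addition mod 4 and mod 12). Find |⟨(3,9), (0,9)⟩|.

16

|⟨(3,9)⟩| = 4 and |⟨(0,9)⟩| = 4, so |H| is a multiple of lcm(4, 4) = 4 and divides |G| = 48.
Closing under the operation: H = {(0,0), (0,3), (0,6), (0,9), (1,0), (1,3), (1,6), (1,9), (2,0), (2,3), (2,6), (2,9), (3,0), (3,3), (3,6), (3,9)}, so |H| = 16.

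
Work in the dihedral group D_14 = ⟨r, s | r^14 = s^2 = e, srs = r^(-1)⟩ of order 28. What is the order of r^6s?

Computing powers of r^6s: the smallest k with (r^6s)^k = e is k = 2.

2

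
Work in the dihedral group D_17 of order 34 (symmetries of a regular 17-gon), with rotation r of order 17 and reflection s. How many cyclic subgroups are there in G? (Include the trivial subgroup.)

Group the elements of G by the cyclic subgroup they generate; each cyclic subgroup of order d accounts for φ(d) elements.
Cyclic subgroups by order — order 1: 1; order 2: 17; order 17: 1.
Total: 19.

19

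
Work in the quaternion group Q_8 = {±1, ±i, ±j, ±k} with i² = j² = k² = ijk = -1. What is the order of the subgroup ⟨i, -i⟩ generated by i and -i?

|⟨i⟩| = 4 and |⟨-i⟩| = 4, so |H| is a multiple of lcm(4, 4) = 4 and divides |G| = 8.
Closing under the operation: H = {1, -1, i, -i}, so |H| = 4.

4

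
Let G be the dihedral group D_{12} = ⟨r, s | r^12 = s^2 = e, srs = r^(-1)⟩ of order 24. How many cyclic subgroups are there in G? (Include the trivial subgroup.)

18

Each element a generates a cyclic subgroup ⟨a⟩; distinct elements may generate the same one (a cyclic group of order d has φ(d) generators).
Cyclic subgroups by order — order 1: 1; order 2: 13; order 3: 1; order 4: 1; order 6: 1; order 12: 1.
Total: 18.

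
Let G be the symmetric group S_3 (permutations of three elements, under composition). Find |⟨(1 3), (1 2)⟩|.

6

|⟨(1 3)⟩| = 2 and |⟨(1 2)⟩| = 2, so |H| is a multiple of lcm(2, 2) = 2 and divides |G| = 6.
Closing {(1 3), (1 2)} under the group operation gives all of G, so |H| = 6.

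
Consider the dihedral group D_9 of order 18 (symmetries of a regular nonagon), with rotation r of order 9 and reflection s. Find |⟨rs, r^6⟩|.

6

|⟨rs⟩| = 2 and |⟨r^6⟩| = 3, so |H| is a multiple of lcm(2, 3) = 6 and divides |G| = 18.
Closing under the operation: H = {e, r^3, r^6, rs, r^4s, r^7s}, so |H| = 6.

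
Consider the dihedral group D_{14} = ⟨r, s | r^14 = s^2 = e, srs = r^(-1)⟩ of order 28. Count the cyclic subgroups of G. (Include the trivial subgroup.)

18

Each element a generates a cyclic subgroup ⟨a⟩; distinct elements may generate the same one (a cyclic group of order d has φ(d) generators).
Cyclic subgroups by order — order 1: 1; order 2: 15; order 7: 1; order 14: 1.
Total: 18.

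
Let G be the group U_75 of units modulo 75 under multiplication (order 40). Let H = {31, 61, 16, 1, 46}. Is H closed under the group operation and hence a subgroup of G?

Yes

|H| = 5 divides |G| = 40, consistent with Lagrange.
H contains the identity, every element's inverse is in H, and H is closed under ·: it is a subgroup.
In fact H = ⟨16⟩.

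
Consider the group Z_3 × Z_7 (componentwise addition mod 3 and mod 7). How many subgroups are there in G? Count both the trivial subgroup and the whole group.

|G| = 21, so by Lagrange every subgroup order divides 21. Divisors: 1, 3, 7, 21.
Subgroups by order — order 1: 1; order 3: 1; order 7: 1; order 21: 1.
Total: 1 + 1 + 1 + 1 = 4.

4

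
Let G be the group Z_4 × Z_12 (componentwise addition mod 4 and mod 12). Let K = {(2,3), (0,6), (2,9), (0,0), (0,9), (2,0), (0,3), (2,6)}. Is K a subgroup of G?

Yes

|K| = 8 divides |G| = 48, consistent with Lagrange.
K contains the identity, every element's inverse is in K, and K is closed under +: it is a subgroup.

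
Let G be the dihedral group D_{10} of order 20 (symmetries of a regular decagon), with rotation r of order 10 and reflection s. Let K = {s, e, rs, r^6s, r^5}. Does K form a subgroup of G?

No

Closure fails: s · r^5 = r^5s ∉ K. So K is not a subgroup.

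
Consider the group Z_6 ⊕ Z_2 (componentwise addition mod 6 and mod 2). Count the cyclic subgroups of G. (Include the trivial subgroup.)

8

Each element a generates a cyclic subgroup ⟨a⟩; distinct elements may generate the same one (a cyclic group of order d has φ(d) generators).
Cyclic subgroups by order — order 1: 1; order 2: 3; order 3: 1; order 6: 3.
Total: 8.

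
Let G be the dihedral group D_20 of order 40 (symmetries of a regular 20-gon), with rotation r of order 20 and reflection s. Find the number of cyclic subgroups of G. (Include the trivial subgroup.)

26

A cyclic subgroup of order d is generated by each of its φ(d) elements of order d, so the cyclic subgroups of order d number (#elements of order d)/φ(d).
Cyclic subgroups by order — order 1: 1; order 2: 21; order 4: 1; order 5: 1; order 10: 1; order 20: 1.
Total: 26.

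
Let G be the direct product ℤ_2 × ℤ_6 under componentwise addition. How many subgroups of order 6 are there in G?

|G| = 12 and 6 | 12, so subgroups of order 6 are possible by Lagrange.
The subgroups of order 6 are: {(0,0), (0,1), (0,2), (0,3), (0,4), (0,5)}; {(0,0), (0,2), (0,4), (1,0), (1,2), (1,4)}; {(0,0), (0,2), (0,4), (1,1), (1,3), (1,5)}.
So G has 3 subgroups of order 6.

3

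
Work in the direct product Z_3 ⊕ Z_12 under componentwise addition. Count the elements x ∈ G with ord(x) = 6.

8

An element (a,b) has order lcm(ord(a), ord(b)); count pairs with lcm equal to 6.
Enumerating gives 8 such elements.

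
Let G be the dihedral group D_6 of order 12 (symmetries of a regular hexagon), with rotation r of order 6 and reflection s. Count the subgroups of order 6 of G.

3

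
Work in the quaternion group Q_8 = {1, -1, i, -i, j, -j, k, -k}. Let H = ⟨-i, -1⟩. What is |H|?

|⟨-i⟩| = 4 and |⟨-1⟩| = 2, so |H| is a multiple of lcm(4, 2) = 4 and divides |G| = 8.
Closing under the operation: H = {1, -1, i, -i}, so |H| = 4.

4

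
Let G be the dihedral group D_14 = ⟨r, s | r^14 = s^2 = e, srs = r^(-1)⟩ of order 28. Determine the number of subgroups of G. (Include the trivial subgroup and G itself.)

28

|G| = 28, so by Lagrange every subgroup order divides 28. Divisors: 1, 2, 4, 7, 14, 28.
Subgroups by order — order 1: 1; order 2: 15; order 4: 7; order 7: 1; order 14: 3; order 28: 1.
Total: 1 + 15 + 7 + 1 + 3 + 1 = 28.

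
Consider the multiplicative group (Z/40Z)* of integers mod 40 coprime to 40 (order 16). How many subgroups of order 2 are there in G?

|G| = 16 and 2 | 16, so subgroups of order 2 are possible by Lagrange.
The subgroups of order 2 are: {1, 11}; {1, 19}; {1, 21}; {1, 29}; … (7 in all).
So G has 7 subgroups of order 2.

7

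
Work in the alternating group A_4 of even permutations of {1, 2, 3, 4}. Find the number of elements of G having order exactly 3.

8

The elements of order 3 are: (2 3 4), (2 4 3), (1 2 3), (1 2 4), (1 3 2), (1 3 4), (1 4 2), (1 4 3).
That's 8.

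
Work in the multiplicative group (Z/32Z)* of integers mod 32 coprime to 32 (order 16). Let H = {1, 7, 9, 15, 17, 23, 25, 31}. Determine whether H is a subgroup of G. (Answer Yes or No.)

Yes

|H| = 8 divides |G| = 16, consistent with Lagrange.
H contains the identity, every element's inverse is in H, and H is closed under ·: it is a subgroup.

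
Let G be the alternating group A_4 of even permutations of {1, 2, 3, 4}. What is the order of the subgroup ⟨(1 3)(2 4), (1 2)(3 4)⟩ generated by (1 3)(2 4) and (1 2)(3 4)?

|⟨(1 3)(2 4)⟩| = 2 and |⟨(1 2)(3 4)⟩| = 2, so |H| is a multiple of lcm(2, 2) = 2 and divides |G| = 12.
Closing under the operation: H = {e, (1 2)(3 4), (1 3)(2 4), (1 4)(2 3)}, so |H| = 4.

4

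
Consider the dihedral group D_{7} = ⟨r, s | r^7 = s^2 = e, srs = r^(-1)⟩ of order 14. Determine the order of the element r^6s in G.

Computing powers of r^6s: the smallest k with (r^6s)^k = e is k = 2.

2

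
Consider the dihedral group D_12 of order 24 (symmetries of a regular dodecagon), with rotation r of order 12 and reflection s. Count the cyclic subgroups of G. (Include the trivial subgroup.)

Each element a generates a cyclic subgroup ⟨a⟩; distinct elements may generate the same one (a cyclic group of order d has φ(d) generators).
Cyclic subgroups by order — order 1: 1; order 2: 13; order 3: 1; order 4: 1; order 6: 1; order 12: 1.
Total: 18.

18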